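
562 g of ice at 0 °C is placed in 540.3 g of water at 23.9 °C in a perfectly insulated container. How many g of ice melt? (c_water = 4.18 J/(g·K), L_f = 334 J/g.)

m_melted ≈ 162 g

Water can give up m c ΔT = 540.3×4.18×23.9 = 53977 J before reaching 0 °C.
Fully melting the ice requires m_ice L_f = 562×334 = 187708 J.
53977 J < 187708 J, so only part of the ice melts and the system sits at 0 °C.
Mass melted = 53977/334 ≈ 161.6 g.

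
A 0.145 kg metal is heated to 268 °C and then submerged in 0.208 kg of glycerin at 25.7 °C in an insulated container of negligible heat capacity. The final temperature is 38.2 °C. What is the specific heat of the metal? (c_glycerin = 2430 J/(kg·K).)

Heat lost by the metal = heat gained by the glycerin:
0.145×c×(268 − 38.2) = 0.208×2430×(38.2 − 25.7)
33.32 c = 6318  ⇒  c ≈ 189.6 J/(kg·K)

c ≈ 190 J/(kg·K)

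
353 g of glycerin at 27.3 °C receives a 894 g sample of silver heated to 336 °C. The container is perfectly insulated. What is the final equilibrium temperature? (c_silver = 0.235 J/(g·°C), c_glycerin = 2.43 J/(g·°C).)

Energy conservation, ΣQ = 0:
894·0.235·(T − 336) + 353·2.43·(T − 27.3) = 0
210.09(T − 336) + 857.79(T − 27.3) = 0
(210.09 + 857.79) T = 210.09·336 + 857.79·27.3
T = 94008/1067.9 ≈ 88.03 °C

T_f ≈ 88.0 °C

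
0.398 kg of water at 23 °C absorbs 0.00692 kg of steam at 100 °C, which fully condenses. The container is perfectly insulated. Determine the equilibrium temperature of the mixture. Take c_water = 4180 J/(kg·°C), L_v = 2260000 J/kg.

T_f ≈ 33.6 °C

Energy conservation, ΣQ = 0:
steam→water at 100 °C releases m L_v = 0.00692·2260000 = 15639; condensed water 100 °C→T: 28.93(T − 100); water warms: 0.398·4180·(T − 23) = 1663.6(T − 23)
1692.6 T = 15639 + 2892.6 + 38264 = 56795
T ≈ 33.56 °C — below 100 °C, confirming all the steam condensed.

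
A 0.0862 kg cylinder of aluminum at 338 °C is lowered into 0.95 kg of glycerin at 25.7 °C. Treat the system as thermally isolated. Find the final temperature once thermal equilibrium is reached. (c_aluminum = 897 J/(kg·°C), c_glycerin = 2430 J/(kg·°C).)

T_f is the heat-capacity-weighted average of the initial temperatures:
T_f = (77.32*338 + 2308.5*25.7) / (77.32 + 2308.5)
    = 85463 / 2385.8 ≈ 35.82 °C

T_f ≈ 35.8 °C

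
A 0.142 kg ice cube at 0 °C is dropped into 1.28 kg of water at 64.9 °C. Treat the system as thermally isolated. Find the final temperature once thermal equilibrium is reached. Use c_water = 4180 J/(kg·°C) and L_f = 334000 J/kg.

T_f ≈ 50.4 °C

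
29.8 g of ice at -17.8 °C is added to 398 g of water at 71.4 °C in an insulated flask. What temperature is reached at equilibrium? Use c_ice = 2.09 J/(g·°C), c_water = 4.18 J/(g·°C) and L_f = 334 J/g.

T_f ≈ 60.2 °C

Taking heat into each body as positive, Σ m c ΔT = 0:
warm ice to 0 °C: 29.8·2.09·(0 − (-17.8)) = 1108.6; fusion: m_ice L_f = 29.8·334 = 9953.2; meltwater 0→T: 29.8·4.18·T = 124.56 T; water: 1663.6(T − 71.4)
1788.2 T = 118784 − 11062 = 107722
T ≈ 60.24 °C. Since T > 0 °C, the all-ice-melts assumption holds.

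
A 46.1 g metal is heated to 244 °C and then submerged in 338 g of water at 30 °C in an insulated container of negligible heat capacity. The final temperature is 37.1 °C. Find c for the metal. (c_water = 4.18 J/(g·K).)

c ≈ 1.05 J/(g·K)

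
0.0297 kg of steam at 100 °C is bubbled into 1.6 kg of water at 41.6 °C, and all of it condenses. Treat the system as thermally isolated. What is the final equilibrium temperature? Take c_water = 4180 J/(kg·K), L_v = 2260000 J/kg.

T_f ≈ 52.5 °C

Energy conservation, ΣQ = 0:
latent heat released on condensation: 0.0297×2260000 = 67122; condensed water 100 °C→T: 124.15(T − 100); original water: 6688(T − 41.6)
6812.1 T = 67122 + 12415 + 278221 = 357757
T ≈ 52.52 °C — below 100 °C, confirming all the steam condensed.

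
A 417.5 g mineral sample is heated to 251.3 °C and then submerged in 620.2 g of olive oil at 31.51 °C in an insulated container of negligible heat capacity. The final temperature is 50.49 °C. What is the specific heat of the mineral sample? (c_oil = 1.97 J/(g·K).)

c ≈ 0.277 J/(g·K)

Conservation of energy gives ΣQ = 0:
417.5·c·(50.49 − 251.3) + 620.2·1.97·(50.49 − 31.51) = 0
-83838 c = -23190
c = -23190/-83838 ≈ 0.2766 J/(g·K)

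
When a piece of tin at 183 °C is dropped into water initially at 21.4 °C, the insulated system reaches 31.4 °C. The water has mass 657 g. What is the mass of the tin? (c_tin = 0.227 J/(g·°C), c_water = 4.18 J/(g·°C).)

Heat lost by the tin = heat gained by the water:
m·0.227·(183 − 31.4) = 657·4.18·(31.4 − 21.4)
34.41 m = 27463  ⇒  m ≈ 798 g

m ≈ 798 g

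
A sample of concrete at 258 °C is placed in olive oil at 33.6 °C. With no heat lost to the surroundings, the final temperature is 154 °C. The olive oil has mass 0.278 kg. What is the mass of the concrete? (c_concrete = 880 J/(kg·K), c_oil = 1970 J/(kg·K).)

Conservation of energy gives ΣQ = 0:
m×880×(154 − 258) + 0.278×1970×(154 − 33.6) = 0
-91520 m = -65938
m = -65938/-91520 ≈ 0.7205 kg

m ≈ 0.72 kg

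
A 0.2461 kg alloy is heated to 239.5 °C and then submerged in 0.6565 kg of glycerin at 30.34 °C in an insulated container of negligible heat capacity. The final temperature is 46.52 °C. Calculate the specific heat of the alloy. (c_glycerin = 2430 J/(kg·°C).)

Energy conservation, ΣQ = 0:
0.2461·c·(46.52 − 239.5) + 0.6565·2430·(46.52 − 30.34) = 0
-47.49 c = -25812
c = -25812/-47.49 ≈ 543.5 J/(kg·°C)

c ≈ 543 J/(kg·°C)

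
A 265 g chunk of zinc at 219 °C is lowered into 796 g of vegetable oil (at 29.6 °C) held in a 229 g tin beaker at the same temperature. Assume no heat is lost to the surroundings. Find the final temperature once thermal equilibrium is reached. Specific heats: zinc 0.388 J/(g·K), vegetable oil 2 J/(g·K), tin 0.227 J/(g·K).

T_f ≈ 40.7 °C

Setting the total heat transfer to zero:
265·0.388·(T − 219) + 796·2·(T − 29.6) + 229·0.227·(T − 29.6) = 0
102.82(T − 219) + 1592(T − 29.6) + 51.98(T − 29.6) = 0
1746.8 T = 71179
T = 71179 / 1746.8 = 40.7 °C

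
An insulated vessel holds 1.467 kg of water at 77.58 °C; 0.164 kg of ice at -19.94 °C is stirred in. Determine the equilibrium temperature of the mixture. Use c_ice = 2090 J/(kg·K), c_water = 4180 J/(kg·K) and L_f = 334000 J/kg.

T_f ≈ 60.7 °C

Let T be the final temperature. ΣQ_i = 0:
ice -19.94→0 °C: 0.164·2090·19.94 = 6834.6
  melt ice: 0.164·334000 = 54776
  meltwater 0→T: 0.164·4180·T = 685.52 T
  water: 6132.1(T − 77.58)
6817.6 T = 475725 − 61611 = 414115
T ≈ 60.74 °C — above 0 °C, consistent with complete melting.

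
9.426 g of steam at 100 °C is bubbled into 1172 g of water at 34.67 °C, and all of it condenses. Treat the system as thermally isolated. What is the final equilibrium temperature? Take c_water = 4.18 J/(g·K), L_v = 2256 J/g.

T_f ≈ 39.5 °C

Heat gained plus heat lost sum to zero:
steam→water at 100 °C releases m L_v = 9.426·2256 = 21265
  condensed water 100 °C→T: 39.4(T − 100)
  water warms: 1172·4.18·(T − 34.67) = 4899(T − 34.67)
4938.4 T = 21265 + 3940.1 + 169847 = 195052
T ≈ 39.50 °C (< 100 °C, so full condensation is consistent).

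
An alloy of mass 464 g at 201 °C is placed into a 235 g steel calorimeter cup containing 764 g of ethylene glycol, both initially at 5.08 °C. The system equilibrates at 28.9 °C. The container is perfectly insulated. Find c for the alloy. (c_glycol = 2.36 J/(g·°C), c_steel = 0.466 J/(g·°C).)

Heat gained plus heat lost sum to zero:
464·c·(28.9 − 201) + 764·2.36·(28.9 − 5.08) + 235·0.466·(28.9 − 5.08) = 0
-79854 c = -45557
c = -45557/-79854 ≈ 0.5705 J/(g·°C)

c ≈ 0.571 J/(g·°C)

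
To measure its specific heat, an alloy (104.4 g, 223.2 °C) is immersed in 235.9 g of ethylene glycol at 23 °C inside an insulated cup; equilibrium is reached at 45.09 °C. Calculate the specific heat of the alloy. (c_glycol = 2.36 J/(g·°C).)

m_s c (T_s − T_f) = m_glycol c_glycol (T_f − T_0):
104.4·c·(223.2 − 45.09) = 235.9·2.36·(45.09 − 23)
18595 c = 12298  ⇒  c ≈ 0.6614 J/(g·°C)

c ≈ 0.661 J/(g·°C)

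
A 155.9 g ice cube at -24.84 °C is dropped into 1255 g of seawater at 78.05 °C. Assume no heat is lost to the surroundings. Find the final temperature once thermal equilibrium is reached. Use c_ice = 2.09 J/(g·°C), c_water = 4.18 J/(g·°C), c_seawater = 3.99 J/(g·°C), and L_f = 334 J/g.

T_f ≈ 58.4 °C

Conservation of energy gives ΣQ = 0:
ice -24.84→0 °C: 155.9·2.09·24.84 = 8093.6; melt ice: 155.9·334 = 52071; warm the meltwater: 651.66 T; seawater cools: 1255·3.99·(T − 78.05) = 5007.4(T − 78.05)
5659.1 T = 390831 − 60164 = 330667
T ≈ 58.43 °C (positive, so assuming full melt was valid).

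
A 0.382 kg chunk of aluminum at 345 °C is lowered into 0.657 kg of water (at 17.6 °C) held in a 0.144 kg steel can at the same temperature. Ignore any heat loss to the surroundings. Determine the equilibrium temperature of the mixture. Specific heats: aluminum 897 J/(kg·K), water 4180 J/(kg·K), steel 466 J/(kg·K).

T_f ≈ 53.1 °C

T_f is the heat-capacity-weighted average of the initial temperatures:
T_f = (342.65*345 + 2746.3*17.6 + 67.1*17.6) / (342.65 + 2746.3 + 67.1)
    = 167731 / 3156 ≈ 53.15 °C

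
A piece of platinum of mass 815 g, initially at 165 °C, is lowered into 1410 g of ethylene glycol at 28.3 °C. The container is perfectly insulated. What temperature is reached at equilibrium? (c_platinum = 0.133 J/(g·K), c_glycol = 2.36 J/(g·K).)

T_f ≈ 32.6 °C

Energy conservation, ΣQ = 0:
815·0.133·(T − 165) + 1410·2.36·(T − 28.3) = 0
108.4(T − 165) + 3327.6(T − 28.3) = 0
(108.4 + 3327.6) T = 108.4·165 + 3327.6·28.3
T = 112056/3436 ≈ 32.61 °C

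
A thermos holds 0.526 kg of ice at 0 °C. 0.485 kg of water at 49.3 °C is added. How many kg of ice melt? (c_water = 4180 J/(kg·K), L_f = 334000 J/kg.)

Cooling the water to 0 °C releases 0.485×4180×49.3 = 99946 J.
To melt every bit of ice: 0.526×334000 = 175684 J.
That's not enough to melt it all — equilibrium is at 0 °C with ice remaining.
m_melted×334000 = 99946  ⇒  m_melted ≈ 0.2992 kg.

m_melted ≈ 0.299 kg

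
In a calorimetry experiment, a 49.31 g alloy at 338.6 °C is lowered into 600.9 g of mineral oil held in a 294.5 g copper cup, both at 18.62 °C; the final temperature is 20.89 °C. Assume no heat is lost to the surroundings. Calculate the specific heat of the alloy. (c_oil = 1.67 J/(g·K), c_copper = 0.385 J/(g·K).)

c ≈ 0.162 J/(g·K)

Net heat exchanged in the isolated system is zero:
49.31·c·(20.89 − 338.6) + 600.9·1.67·(20.89 − 18.62) + 294.5·0.385·(20.89 − 18.62) = 0
-15666 c = -2535.3
c = -2535.3/-15666 ≈ 0.1618 J/(g·K)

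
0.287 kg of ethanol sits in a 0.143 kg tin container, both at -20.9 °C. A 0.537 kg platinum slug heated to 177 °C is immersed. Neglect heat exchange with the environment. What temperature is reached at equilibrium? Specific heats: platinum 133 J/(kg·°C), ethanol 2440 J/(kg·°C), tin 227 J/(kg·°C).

Energy conservation, ΣQ = 0:
0.537×133×(T − 177) + 0.287×2440×(T − (-20.9)) + 0.143×227×(T − (-20.9)) = 0
71.42(T − 177) + 700.28(T − (-20.9)) + 32.46(T − (-20.9)) = 0
(71.42 + 700.28 + 32.46) T = 71.42×177 + 700.28×(-20.9) + 32.46×(-20.9)
T = -2672.8/804.16 ≈ -3.32 °C

T_f ≈ -3.3 °C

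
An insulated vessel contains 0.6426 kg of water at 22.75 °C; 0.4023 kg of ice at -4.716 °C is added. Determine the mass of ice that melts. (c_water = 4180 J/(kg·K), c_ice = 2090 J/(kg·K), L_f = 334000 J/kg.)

Cooling the water to 0 °C releases 0.6426×4180×22.75 = 61108 J.
Of that, 0.4023×2090×4.716 = 3965.2 J goes to bring the ice to 0 °C, leaving 57143 J.
Fully melting the ice requires m_ice L_f = 0.4023×334000 = 134368 J.
That's not enough to melt it all — equilibrium is at 0 °C with ice remaining.
Mass melted = 57143/334000 ≈ 0.1711 kg.

m_melted ≈ 0.171 kg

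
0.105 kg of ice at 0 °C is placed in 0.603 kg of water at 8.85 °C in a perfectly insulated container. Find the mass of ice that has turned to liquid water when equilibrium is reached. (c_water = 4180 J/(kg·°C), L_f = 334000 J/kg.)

m_melted ≈ 0.0668 kg

Cooling the water to 0 °C releases 0.603×4180×8.85 = 22307 J.
To melt every bit of ice: 0.105×334000 = 35070 J.
That's not enough to melt it all — equilibrium is at 0 °C with ice remaining.
m_melt = 22307 / L_f = 0.06679 kg.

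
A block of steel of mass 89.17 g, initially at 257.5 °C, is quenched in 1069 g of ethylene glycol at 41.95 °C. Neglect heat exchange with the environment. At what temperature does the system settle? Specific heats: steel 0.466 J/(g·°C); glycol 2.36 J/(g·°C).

T_f ≈ 45.4 °C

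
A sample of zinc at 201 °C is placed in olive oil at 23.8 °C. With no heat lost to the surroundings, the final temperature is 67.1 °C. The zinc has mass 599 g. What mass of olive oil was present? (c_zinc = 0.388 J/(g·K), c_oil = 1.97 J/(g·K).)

m ≈ 365 g

Conservation of energy gives ΣQ = 0:
599×0.388×(67.1 − 201) + m×1.97×(67.1 − 23.8) = 0
85.3 m = 31120
m = 31120/85.3 ≈ 364.8 g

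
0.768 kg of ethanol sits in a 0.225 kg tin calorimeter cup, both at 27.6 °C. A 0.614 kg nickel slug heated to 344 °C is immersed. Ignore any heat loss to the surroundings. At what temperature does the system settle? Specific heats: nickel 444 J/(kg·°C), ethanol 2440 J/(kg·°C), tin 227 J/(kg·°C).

Net heat exchanged in the isolated system is zero:
0.614·444·(T − 344) + 0.768·2440·(T − 27.6) + 0.225·227·(T − 27.6) = 0
(272.62 + 1873.9 + 51.08) T = 272.62·344 + 1873.9·27.6 + 51.08·27.6
T ≈ 66.85 °C

T_f ≈ 66.8 °C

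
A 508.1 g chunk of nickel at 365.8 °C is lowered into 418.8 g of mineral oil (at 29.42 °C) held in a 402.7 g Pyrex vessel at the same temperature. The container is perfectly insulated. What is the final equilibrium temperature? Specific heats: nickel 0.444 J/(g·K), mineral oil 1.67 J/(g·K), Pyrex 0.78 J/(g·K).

Heat gained plus heat lost sum to zero:
508.1×0.444×(T − 365.8) + 418.8×1.67×(T − 29.42) + 402.7×0.78×(T − 29.42) = 0
(225.6 + 699.4 + 314.11) T = 225.6×365.8 + 699.4×29.42 + 314.11×29.42
T = 112340/1239.1 ≈ 90.66 °C

T_f ≈ 90.7 °C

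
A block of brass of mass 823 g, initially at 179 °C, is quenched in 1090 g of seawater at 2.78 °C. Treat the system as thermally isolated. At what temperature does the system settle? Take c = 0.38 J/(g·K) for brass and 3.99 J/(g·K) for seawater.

|Q_brass| = |Q_seawater|:
823·0.38·(179 − T) = 1090·3.99·(T − 2.78)
312.74(179 − T) = 4349.1(T − 2.78)
4661.8 T = 68071  ⇒  T ≈ 14.60 °C

T_f ≈ 14.6 °C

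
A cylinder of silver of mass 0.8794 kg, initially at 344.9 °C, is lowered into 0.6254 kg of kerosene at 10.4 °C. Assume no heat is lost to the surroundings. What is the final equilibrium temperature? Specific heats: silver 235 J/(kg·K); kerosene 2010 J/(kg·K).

Conservation of energy gives ΣQ = 0:
0.8794×235×(T − 344.9) + 0.6254×2010×(T − 10.4) = 0
(206.66 + 1257.1) T = 206.66×344.9 + 1257.1×10.4
T = 84350/1463.7 ≈ 57.63 °C

T_f ≈ 57.6 °C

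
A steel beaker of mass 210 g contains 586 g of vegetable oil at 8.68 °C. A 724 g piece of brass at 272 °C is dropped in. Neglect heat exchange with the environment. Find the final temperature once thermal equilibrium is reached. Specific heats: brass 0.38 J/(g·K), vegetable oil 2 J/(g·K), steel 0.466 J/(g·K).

Setting the total heat transfer to zero:
724*0.38*(T − 272) + 586*2*(T − 8.68) + 210*0.466*(T − 8.68) = 0
275.12(T − 272) + 1172(T − 8.68) + 97.86(T − 8.68) = 0
(275.12 + 1172 + 97.86) T = 275.12*272 + 1172*8.68 + 97.86*8.68
T = 85855/1545 ≈ 55.57 °C

T_f ≈ 55.6 °C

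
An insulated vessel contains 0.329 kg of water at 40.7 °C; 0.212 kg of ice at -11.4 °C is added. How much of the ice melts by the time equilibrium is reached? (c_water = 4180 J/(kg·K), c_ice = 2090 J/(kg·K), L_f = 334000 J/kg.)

m_melted ≈ 0.152 kg

Cooling the water to 0 °C releases 0.329·4180·40.7 = 55971 J.
Of that, 0.212·2090·11.4 = 5051.1 J goes to bring the ice to 0 °C, leaving 50920 J.
Fully melting the ice requires m_ice L_f = 0.212·334000 = 70808 J.
Since 50920 < 70808 J, not all the ice melts; equilibrium is at 0 °C.
Mass melted = 50920/334000 ≈ 0.1525 kg.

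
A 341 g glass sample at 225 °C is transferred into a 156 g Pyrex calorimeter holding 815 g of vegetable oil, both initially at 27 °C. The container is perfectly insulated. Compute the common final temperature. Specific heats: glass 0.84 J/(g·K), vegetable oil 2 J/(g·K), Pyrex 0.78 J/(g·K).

Let T be the final temperature. ΣQ_i = 0:
341·0.84·(T − 225) + 815·2·(T − 27) + 156·0.78·(T − 27) = 0
2038.1 T = 111744
T = 111744 / 2038.1 = 54.8 °C

T_f ≈ 54.8 °C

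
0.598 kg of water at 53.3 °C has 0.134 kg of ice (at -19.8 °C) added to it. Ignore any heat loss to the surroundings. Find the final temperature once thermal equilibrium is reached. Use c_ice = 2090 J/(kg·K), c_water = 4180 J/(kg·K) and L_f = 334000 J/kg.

T_f ≈ 27.1 °C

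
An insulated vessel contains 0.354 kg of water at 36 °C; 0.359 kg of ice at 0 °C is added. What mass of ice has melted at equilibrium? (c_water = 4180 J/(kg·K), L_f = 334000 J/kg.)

m_melted ≈ 0.159 kg

Heat available from the water dropping to 0 °C: 0.354×4180×36 = 53270 J.
To melt every bit of ice: 0.359×334000 = 119906 J.
53270 J < 119906 J, so only part of the ice melts and the system sits at 0 °C.
m_melted×334000 = 53270  ⇒  m_melted ≈ 0.1595 kg.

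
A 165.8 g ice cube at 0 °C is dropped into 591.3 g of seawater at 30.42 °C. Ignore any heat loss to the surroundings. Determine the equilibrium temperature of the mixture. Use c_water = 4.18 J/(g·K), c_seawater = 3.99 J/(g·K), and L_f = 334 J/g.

T_f ≈ 5.4 °C

Heat gained plus heat lost sum to zero:
latent heat to melt: 165.8·334 = 55377; warm the meltwater: 693.04 T; seawater: 2359.3(T − 30.42)
3052.3 T = 71770 − 55377 = 16392
T ≈ 5.37 °C. Since T > 0 °C, the all-ice-melts assumption holds.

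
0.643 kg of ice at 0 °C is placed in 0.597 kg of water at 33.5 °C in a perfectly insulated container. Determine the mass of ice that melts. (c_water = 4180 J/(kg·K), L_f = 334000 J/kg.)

Water can give up m c ΔT = 0.597·4180·33.5 = 83598 J before reaching 0 °C.
Fully melting the ice requires m_ice L_f = 0.643·334000 = 214762 J.
83598 J < 214762 J, so only part of the ice melts and the system sits at 0 °C.
Mass melted = 83598/334000 ≈ 0.2503 kg.

m_melted ≈ 0.25 kg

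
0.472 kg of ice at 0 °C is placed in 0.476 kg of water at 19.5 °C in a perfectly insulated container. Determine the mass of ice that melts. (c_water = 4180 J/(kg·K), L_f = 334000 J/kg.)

Heat available from the water dropping to 0 °C: 0.476×4180×19.5 = 38799 J.
To melt every bit of ice: 0.472×334000 = 157648 J.
That's not enough to melt it all — equilibrium is at 0 °C with ice remaining.
m_melted×334000 = 38799  ⇒  m_melted ≈ 0.1162 kg.

m_melted ≈ 0.116 kg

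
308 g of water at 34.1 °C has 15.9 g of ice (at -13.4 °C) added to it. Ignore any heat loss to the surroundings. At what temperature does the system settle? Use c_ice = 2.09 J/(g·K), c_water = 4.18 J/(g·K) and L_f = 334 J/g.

T_f ≈ 28.2 °C

Heat gained plus heat lost sum to zero:
ice -13.4→0 °C: 15.9·2.09·13.4 = 445.3; melt ice: 15.9·334 = 5310.6; warm the meltwater: 66.46 T; water: 1287.4(T − 34.1)
1353.9 T = 43902 − 5755.9 = 38146
T ≈ 28.17 °C. Since T > 0 °C, the all-ice-melts assumption holds.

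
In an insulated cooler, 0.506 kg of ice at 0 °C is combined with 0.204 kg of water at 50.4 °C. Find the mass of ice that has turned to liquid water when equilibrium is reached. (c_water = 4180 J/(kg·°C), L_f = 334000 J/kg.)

Cooling the water to 0 °C releases 0.204×4180×50.4 = 42977 J.
Fully melting the ice requires m_ice L_f = 0.506×334000 = 169004 J.
Since 42977 < 169004 J, not all the ice melts; equilibrium is at 0 °C.
m_melt = 42977 / L_f = 0.1287 kg.

m_melted ≈ 0.129 kg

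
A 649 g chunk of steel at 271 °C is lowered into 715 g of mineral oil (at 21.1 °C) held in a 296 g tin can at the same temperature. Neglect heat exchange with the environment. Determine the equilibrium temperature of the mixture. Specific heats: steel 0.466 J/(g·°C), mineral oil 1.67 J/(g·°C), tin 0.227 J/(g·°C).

T_f ≈ 69.4 °C

T_f = Σ m_i c_i T_i / Σ m_i c_i:
T_f = (302.43×271 + 1194×21.1 + 67.19×21.1) / (302.43 + 1194 + 67.19)
    = 108572 / 1563.7 ≈ 69.43 °C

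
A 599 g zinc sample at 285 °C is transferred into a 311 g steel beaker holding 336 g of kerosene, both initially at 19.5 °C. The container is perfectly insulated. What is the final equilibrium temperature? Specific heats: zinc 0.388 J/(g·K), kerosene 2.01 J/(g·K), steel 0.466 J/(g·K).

T_f ≈ 78.1 °C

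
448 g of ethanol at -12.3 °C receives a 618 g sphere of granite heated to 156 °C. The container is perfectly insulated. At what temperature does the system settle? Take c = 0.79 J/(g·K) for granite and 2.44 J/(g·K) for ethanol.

T_f ≈ 39.7 °C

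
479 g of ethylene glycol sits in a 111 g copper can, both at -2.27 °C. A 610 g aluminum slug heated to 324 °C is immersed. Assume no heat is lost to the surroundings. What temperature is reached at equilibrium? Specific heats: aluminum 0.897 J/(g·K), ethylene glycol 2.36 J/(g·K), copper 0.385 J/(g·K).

Heat gained plus heat lost sum to zero:
610*0.897*(T − 324) + 479*2.36*(T − (-2.27)) + 111*0.385*(T − (-2.27)) = 0
547.17(T − 324) + 1130.4(T − (-2.27)) + 42.73(T − (-2.27)) = 0
(547.17 + 1130.4 + 42.73) T = 547.17*324 + 1130.4*(-2.27) + 42.73*(-2.27)
T = 174620/1720.3 ≈ 101.50 °C

T_f ≈ 101.5 °C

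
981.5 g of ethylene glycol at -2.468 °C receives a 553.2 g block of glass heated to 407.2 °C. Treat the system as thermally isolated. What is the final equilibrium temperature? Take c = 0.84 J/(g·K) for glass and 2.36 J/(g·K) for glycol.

T_f ≈ 66.0 °C

Heat lost by the glass equals heat gained by the glycol:
553.2·0.84·(407.2 − T) = 981.5·2.36·(T − (-2.468))
464.69(407.2 − T) = 2316.3(T − (-2.468))
2781 T = 183504  ⇒  T ≈ 65.98 °C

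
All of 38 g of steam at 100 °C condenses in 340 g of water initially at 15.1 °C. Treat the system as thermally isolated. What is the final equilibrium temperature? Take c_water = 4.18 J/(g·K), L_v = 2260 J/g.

T_f ≈ 78.0 °C

Energy conservation, ΣQ = 0:
steam→water at 100 °C releases m L_v = 38×2260 = 85880; condensate cools 100→T: 38×4.18×(T − 100) = 158.84(T − 100); original water: 1421.2(T − 15.1)
1580 T = 85880 + 15884 + 21460 = 123224
T ≈ 77.99 °C (< 100 °C, so full condensation is consistent).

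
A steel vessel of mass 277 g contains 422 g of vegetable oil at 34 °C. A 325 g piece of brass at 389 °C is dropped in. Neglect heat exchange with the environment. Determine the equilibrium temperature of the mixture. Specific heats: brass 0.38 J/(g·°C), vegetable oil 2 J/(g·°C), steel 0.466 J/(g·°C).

Net heat exchanged in the isolated system is zero:
325×0.38×(T − 389) + 422×2×(T − 34) + 277×0.466×(T − 34) = 0
123.5(T − 389) + 844(T − 34) + 129.08(T − 34) = 0
1096.6 T = 81126
T ≈ 73.98 °C

T_f ≈ 74.0 °C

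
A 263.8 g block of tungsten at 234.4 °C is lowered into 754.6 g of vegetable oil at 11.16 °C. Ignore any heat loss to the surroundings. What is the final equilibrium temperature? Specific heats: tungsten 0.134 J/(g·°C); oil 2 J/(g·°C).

Heat lost by the tungsten equals heat gained by the oil:
263.8*0.134*(234.4 − T) = 754.6*2*(T − 11.16)
35.35(234.4 − T) = 1509.2(T − 11.16)
1544.5 T = 25129  ⇒  T ≈ 16.27 °C

T_f ≈ 16.3 °C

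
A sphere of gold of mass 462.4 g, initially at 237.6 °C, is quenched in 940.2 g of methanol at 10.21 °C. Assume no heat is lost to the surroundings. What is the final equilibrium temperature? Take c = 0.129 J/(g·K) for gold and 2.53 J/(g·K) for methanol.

Setting the total heat transfer to zero:
462.4*0.129*(T − 237.6) + 940.2*2.53*(T − 10.21) = 0
2438.4 T = 38459
T = 38459 / 2438.4 = 15.8 °C

T_f ≈ 15.8 °C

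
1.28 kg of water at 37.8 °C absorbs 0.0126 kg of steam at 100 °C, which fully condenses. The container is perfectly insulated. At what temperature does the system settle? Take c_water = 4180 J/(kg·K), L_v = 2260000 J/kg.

Setting the total heat transfer to zero:
steam→water at 100 °C releases m L_v = 0.0126·2260000 = 28476
  condensate cools 100→T: 0.0126·4180·(T − 100) = 52.67(T − 100)
  original water: 5350.4(T − 37.8)
5403.1 T = 28476 + 5266.8 + 202245 = 235988
T ≈ 43.68 °C, under the boiling point, so the assumption holds.

T_f ≈ 43.7 °C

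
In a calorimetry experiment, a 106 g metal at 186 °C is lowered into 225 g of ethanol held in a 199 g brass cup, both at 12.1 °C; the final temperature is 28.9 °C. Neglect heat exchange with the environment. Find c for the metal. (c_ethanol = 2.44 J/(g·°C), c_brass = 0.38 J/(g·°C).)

c ≈ 0.63 J/(g·°C)

Setting the total heat transfer to zero:
106·c·(28.9 − 186) + 225·2.44·(28.9 − 12.1) + 199·0.38·(28.9 − 12.1) = 0
-16653 c = -10494
c = -10494/-16653 ≈ 0.6301 J/(g·°C)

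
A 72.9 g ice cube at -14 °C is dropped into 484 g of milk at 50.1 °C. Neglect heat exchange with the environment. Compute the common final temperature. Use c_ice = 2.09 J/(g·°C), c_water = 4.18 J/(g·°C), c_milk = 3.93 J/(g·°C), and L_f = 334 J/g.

Energy conservation, ΣQ = 0:
ice -14→0 °C: 72.9×2.09×14 = 2133.1
  latent heat to melt: 72.9×334 = 24349
  meltwater 0→T: 72.9×4.18×T = 304.72 T
  milk: 1902.1(T − 50.1)
2206.8 T = 95296 − 26482 = 68815
T ≈ 31.18 °C (positive, so assuming full melt was valid).

T_f ≈ 31.2 °C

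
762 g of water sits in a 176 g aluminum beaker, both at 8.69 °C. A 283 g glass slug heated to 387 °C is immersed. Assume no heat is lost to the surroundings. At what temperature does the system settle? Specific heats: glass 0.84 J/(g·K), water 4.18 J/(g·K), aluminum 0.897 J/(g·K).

T_f ≈ 33.8 °C

Conservation of energy gives ΣQ = 0:
283*0.84*(T − 387) + 762*4.18*(T − 8.69) + 176*0.897*(T − 8.69) = 0
237.72(T − 387) + 3185.2(T − 8.69) + 157.87(T − 8.69) = 0
3580.8 T = 121049
T = 121049 / 3580.8 = 33.8 °C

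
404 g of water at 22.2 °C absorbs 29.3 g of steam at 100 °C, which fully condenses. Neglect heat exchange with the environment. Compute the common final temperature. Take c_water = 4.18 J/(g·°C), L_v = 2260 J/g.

T_f ≈ 64.0 °C

Conservation of energy gives ΣQ = 0:
latent heat released on condensation: 29.3×2260 = 66218; condensate cools 100→T: 29.3×4.18×(T − 100) = 122.47(T − 100); water warms: 404×4.18×(T − 22.2) = 1688.7(T − 22.2)
1811.2 T = 66218 + 12247 + 37490 = 115955
T ≈ 64.02 °C (< 100 °C, so full condensation is consistent).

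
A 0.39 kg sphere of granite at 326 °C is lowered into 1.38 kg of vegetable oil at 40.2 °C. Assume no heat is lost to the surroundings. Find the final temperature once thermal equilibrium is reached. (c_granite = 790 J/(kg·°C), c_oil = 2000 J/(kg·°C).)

T_f ≈ 68.9 °C

Energy conservation, ΣQ = 0:
0.39·790·(T − 326) + 1.38·2000·(T − 40.2) = 0
308.1(T − 326) + 2760(T − 40.2) = 0
3068.1 T = 211393
T = 211393 / 3068.1 = 68.9 °C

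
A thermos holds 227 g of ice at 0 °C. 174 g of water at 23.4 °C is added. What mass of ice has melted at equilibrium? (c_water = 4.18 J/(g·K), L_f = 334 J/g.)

Cooling the water to 0 °C releases 174×4.18×23.4 = 17019 J.
To melt every bit of ice: 227×334 = 75818 J.
17019 J < 75818 J, so only part of the ice melts and the system sits at 0 °C.
m_melt = 17019 / L_f = 50.96 g.

m_melted ≈ 51 g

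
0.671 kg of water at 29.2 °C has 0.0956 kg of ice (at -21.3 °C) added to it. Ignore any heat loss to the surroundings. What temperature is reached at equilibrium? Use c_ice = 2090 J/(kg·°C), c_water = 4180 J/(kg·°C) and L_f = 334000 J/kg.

Taking heat into each body as positive, Σ m c ΔT = 0:
ice -21.3→0 °C: 0.0956×2090×21.3 = 4255.8; fusion: m_ice L_f = 0.0956×334000 = 31930; warm the meltwater: 399.61 T; water cools: 0.671×4180×(T − 29.2) = 2804.8(T − 29.2)
3204.4 T = 81900 − 36186 = 45713
T ≈ 14.27 °C — above 0 °C, consistent with complete melting.

T_f ≈ 14.3 °C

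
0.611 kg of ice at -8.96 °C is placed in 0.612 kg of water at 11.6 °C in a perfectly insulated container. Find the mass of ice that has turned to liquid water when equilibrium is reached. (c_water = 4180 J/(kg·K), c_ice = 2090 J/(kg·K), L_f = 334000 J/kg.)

m_melted ≈ 0.0546 kg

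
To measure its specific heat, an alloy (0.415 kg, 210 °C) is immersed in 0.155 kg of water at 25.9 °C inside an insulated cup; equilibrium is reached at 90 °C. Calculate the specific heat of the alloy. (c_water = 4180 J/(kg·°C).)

c ≈ 834 J/(kg·°C)

Conservation of energy gives ΣQ = 0:
0.415×c×(90 − 210) + 0.155×4180×(90 − 25.9) = 0
-49.8 c = -41530
c = -41530/-49.8 ≈ 833.9 J/(kg·°C)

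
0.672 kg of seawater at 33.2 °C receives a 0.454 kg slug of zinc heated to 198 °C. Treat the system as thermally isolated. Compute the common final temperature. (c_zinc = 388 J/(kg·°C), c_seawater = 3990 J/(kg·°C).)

T_f ≈ 43.4 °C

Energy conservation, ΣQ = 0:
0.454×388×(T − 198) + 0.672×3990×(T − 33.2) = 0
176.15(T − 198) + 2681.3(T − 33.2) = 0
(176.15 + 2681.3) T = 176.15×198 + 2681.3×33.2
T = 123897/2857.4 ≈ 43.36 °C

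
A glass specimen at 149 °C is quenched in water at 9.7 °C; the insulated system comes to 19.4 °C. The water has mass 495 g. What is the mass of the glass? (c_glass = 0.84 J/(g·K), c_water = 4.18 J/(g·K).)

m ≈ 184 g

|Q_glass| = |Q_water|:
m·0.84·(149 − 19.4) = 495·4.18·(19.4 − 9.7)
108.86 m = 20070  ⇒  m ≈ 184.4 g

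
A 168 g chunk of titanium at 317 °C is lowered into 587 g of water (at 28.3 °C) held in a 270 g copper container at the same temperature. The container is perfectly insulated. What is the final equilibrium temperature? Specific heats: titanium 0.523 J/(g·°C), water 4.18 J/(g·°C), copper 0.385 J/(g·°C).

T_f ≈ 37.9 °C

Conservation of energy gives ΣQ = 0:
168×0.523×(T − 317) + 587×4.18×(T − 28.3) + 270×0.385×(T − 28.3) = 0
87.86(T − 317) + 2453.7(T − 28.3) + 103.95(T − 28.3) = 0
(87.86 + 2453.7 + 103.95) T = 87.86×317 + 2453.7×28.3 + 103.95×28.3
T = 100233 / 2645.5 = 37.9 °C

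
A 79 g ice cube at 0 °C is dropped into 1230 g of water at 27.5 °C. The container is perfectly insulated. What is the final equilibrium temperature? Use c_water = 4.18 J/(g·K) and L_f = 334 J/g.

T_f ≈ 21.0 °C

Sum of m c ΔT and latent-heat terms is zero:
latent heat to melt: 79×334 = 26386; meltwater 0→T: 79×4.18×T = 330.22 T; water cools: 1230×4.18×(T − 27.5) = 5141.4(T − 27.5)
5471.6 T = 141388 − 26386 = 115002
T ≈ 21.02 °C — above 0 °C, consistent with complete melting.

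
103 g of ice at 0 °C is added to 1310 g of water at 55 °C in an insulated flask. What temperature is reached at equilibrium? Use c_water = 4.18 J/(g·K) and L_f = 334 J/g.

Net heat exchanged in the isolated system is zero:
latent heat to melt: 103·334 = 34402; meltwater 0→T: 103·4.18·T = 430.54 T; water: 5475.8(T − 55)
5906.3 T = 301169 − 34402 = 266767
T ≈ 45.17 °C (positive, so assuming full melt was valid).

T_f ≈ 45.2 °C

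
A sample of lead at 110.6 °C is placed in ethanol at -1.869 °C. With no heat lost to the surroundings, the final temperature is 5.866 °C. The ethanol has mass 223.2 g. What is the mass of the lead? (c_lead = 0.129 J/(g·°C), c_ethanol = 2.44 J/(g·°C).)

m ≈ 312 g

Heat lost by the lead = heat gained by the ethanol:
m×0.129×(110.6 − 5.866) = 223.2×2.44×(5.866 − (-1.869))
13.51 m = 4212.5  ⇒  m ≈ 311.8 g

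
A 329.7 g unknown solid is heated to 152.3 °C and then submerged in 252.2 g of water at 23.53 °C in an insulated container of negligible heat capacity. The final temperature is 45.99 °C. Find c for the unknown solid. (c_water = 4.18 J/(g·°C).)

c ≈ 0.676 J/(g·°C)

Taking heat into each body as positive, Σ m c ΔT = 0:
329.7·c·(45.99 − 152.3) + 252.2·4.18·(45.99 − 23.53) = 0
-35050 c = -23677
c = -23677/-35050 ≈ 0.6755 J/(g·°C)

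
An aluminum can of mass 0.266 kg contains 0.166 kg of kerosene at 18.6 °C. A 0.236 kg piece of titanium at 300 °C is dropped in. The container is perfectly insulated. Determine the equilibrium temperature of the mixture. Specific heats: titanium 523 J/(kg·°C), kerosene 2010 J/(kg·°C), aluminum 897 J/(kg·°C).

T_f ≈ 68.5 °C

T_f = Σ m_i c_i T_i / Σ m_i c_i:
T_f = (123.43·300 + 333.66·18.6 + 238.6·18.6) / (123.43 + 333.66 + 238.6)
    = 47672 / 695.69 ≈ 68.53 °C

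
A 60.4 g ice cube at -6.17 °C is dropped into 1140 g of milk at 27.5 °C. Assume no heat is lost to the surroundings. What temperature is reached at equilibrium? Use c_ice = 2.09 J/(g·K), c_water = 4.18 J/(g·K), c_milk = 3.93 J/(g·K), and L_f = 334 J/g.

T_f ≈ 21.6 °C

Heat gained plus heat lost sum to zero:
ice -6.17→0 °C: 60.4·2.09·6.17 = 778.88; latent heat to melt: 60.4·334 = 20174; meltwater 0→T: 60.4·4.18·T = 252.47 T; milk cools: 1140·3.93·(T − 27.5) = 4480.2(T − 27.5)
4732.7 T = 123206 − 20952 = 102253
T ≈ 21.61 °C. Since T > 0 °C, the all-ice-melts assumption holds.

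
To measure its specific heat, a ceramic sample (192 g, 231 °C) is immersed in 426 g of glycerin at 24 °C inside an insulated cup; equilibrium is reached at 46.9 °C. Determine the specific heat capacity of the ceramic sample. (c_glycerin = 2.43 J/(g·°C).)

Heat lost by the ceramic sample = heat gained by the glycerin:
192·c·(231 − 46.9) = 426·2.43·(46.9 − 24)
35347 c = 23706  ⇒  c ≈ 0.6707 J/(g·°C)

c ≈ 0.671 J/(g·°C)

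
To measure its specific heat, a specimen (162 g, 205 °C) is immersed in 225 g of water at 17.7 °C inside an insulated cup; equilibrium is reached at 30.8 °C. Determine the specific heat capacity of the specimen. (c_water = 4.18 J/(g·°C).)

Energy conservation, ΣQ = 0:
162×c×(30.8 − 205) + 225×4.18×(30.8 − 17.7) = 0
-28220 c = -12321
c = -12321/-28220 ≈ 0.4366 J/(g·°C)

c ≈ 0.437 J/(g·°C)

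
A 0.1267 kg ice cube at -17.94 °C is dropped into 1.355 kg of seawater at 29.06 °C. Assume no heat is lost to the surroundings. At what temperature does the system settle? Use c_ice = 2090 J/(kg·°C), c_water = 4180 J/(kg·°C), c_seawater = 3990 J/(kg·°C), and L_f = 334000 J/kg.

T_f ≈ 18.5 °C

Energy balance with sensible and latent terms:
warm ice to 0 °C: 0.1267·2090·(0 − (-17.94)) = 4750.6; latent heat to melt: 0.1267·334000 = 42318; warm the meltwater: 529.61 T; seawater cools: 1.355·3990·(T − 29.06) = 5406.4(T − 29.06)
5936.1 T = 157111 − 47068 = 110043
T ≈ 18.54 °C (positive, so assuming full melt was valid).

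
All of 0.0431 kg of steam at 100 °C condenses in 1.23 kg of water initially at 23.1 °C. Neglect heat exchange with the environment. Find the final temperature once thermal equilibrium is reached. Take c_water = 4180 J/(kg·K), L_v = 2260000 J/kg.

T_f ≈ 44.0 °C

Conservation of energy gives ΣQ = 0:
latent heat released on condensation: 0.0431·2260000 = 97406
  condensed water 100 °C→T: 180.16(T − 100)
  original water: 5141.4(T − 23.1)
5321.6 T = 97406 + 18016 + 118766 = 234188
T ≈ 44.01 °C (< 100 °C, so full condensation is consistent).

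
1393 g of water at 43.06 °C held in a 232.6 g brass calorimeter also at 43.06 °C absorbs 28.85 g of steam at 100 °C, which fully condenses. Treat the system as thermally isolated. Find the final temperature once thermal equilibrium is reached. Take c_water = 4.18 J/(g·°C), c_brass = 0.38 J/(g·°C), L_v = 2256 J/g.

T_f ≈ 55.0 °C

Let T be the final temperature. ΣQ_i = 0:
steam→water at 100 °C releases m L_v = 28.85·2256 = 65086
  condensate cools 100→T: 28.85·4.18·(T − 100) = 120.59(T − 100)
  original water: 5822.7(T − 43.06)
  brass cup: 232.6·0.38·(T − 43.06) = 88.39(T − 43.06)
6031.7 T = 65086 + 12059 + 254533 = 331678
T ≈ 54.99 °C — below 100 °C, confirming all the steam condensed.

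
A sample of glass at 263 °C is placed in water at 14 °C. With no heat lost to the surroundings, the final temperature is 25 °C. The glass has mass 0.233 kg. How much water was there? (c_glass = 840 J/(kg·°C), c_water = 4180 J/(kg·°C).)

Conservation of energy gives ΣQ = 0:
0.233·840·(25 − 263) + m·4180·(25 − 14) = 0
45980 m = 46581
m = 46581/45980 ≈ 1.013 kg

m ≈ 1.01 kg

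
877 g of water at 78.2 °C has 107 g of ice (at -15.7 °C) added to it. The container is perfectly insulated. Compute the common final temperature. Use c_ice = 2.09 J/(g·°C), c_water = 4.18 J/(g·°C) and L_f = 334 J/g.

Setting the total heat transfer to zero:
ice -15.7→0 °C: 107×2.09×15.7 = 3511
  latent heat to melt: 107×334 = 35738
  meltwater 0→T: 107×4.18×T = 447.26 T
  water: 3665.9(T − 78.2)
4113.1 T = 286670 − 39249 = 247421
T ≈ 60.15 °C — above 0 °C, consistent with complete melting.

T_f ≈ 60.2 °C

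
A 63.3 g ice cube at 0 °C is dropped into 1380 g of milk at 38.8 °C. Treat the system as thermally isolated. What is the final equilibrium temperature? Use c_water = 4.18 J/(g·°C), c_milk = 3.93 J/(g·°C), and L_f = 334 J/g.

Energy balance with sensible and latent terms:
fusion: m_ice L_f = 63.3×334 = 21142; warm the meltwater: 264.59 T; milk: 5423.4(T − 38.8)
5688 T = 210428 − 21142 = 189286
T ≈ 33.28 °C (positive, so assuming full melt was valid).

T_f ≈ 33.3 °C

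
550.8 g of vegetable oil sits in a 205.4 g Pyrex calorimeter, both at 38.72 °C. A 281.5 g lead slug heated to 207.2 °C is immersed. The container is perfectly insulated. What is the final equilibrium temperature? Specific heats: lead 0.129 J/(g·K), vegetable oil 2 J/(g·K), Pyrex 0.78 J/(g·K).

T_f ≈ 43.4 °C

With ΣQ=0 the equilibrium temperature is the m·c-weighted mean:
T_f = (36.31*207.2 + 1101.6*38.72 + 160.21*38.72) / (36.31 + 1101.6 + 160.21)
    = 56382 / 1298.1 ≈ 43.43 °C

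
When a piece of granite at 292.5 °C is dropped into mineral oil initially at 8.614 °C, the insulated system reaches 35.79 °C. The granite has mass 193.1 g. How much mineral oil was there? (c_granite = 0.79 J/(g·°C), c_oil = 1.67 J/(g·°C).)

m ≈ 863 g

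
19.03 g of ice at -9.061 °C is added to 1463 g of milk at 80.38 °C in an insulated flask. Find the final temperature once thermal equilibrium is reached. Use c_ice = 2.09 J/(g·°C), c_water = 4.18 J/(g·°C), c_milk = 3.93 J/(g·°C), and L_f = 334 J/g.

Taking heat into each body as positive, Σ m c ΔT = 0:
warm ice to 0 °C: 19.03×2.09×(0 − (-9.061)) = 360.38
  latent heat to melt: 19.03×334 = 6356
  meltwater 0→T: 19.03×4.18×T = 79.55 T
  milk: 5749.6(T − 80.38)
5829.1 T = 462152 − 6716.4 = 455436
T ≈ 78.13 °C — above 0 °C, consistent with complete melting.

T_f ≈ 78.1 °C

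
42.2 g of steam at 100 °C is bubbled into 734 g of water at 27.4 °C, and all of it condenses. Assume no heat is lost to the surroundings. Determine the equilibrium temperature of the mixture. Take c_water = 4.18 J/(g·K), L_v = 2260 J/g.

Sum of m c ΔT and latent-heat terms is zero:
latent heat released on condensation: 42.2×2260 = 95372
  condensed water 100 °C→T: 176.4(T − 100)
  original water: 3068.1(T − 27.4)
3244.5 T = 95372 + 17640 + 84066 = 197078
T ≈ 60.74 °C, under the boiling point, so the assumption holds.

T_f ≈ 60.7 °C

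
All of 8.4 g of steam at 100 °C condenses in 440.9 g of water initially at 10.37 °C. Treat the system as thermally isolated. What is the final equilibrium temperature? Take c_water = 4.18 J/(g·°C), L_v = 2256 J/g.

Setting the total heat transfer to zero:
condense steam: −8.4·2256 = −18950; condensate cools 100→T: 8.4·4.18·(T − 100) = 35.11(T − 100); water warms: 440.9·4.18·(T − 10.37) = 1843(T − 10.37)
1878.1 T = 18950 + 3511.2 + 19112 = 41573
T ≈ 22.14 °C — below 100 °C, confirming all the steam condensed.

T_f ≈ 22.1 °C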